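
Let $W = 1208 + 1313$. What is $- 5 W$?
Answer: $-12605$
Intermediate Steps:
$W = 2521$
$- 5 W = \left(-5\right) 2521 = -12605$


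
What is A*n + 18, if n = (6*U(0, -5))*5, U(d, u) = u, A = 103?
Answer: -15432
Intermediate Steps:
n = -150 (n = (6*(-5))*5 = -30*5 = -150)
A*n + 18 = 103*(-150) + 18 = -15450 + 18 = -15432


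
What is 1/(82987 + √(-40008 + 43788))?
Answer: 82987/6886838389 - 6*√105/6886838389 ≈ 1.2041e-5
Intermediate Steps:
1/(82987 + √(-40008 + 43788)) = 1/(82987 + √3780) = 1/(82987 + 6*√105)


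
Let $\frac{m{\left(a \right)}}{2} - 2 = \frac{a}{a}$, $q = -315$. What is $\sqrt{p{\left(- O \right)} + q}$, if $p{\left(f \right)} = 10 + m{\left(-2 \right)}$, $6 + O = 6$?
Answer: $i \sqrt{299} \approx 17.292 i$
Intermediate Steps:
$O = 0$ ($O = -6 + 6 = 0$)
$m{\left(a \right)} = 6$ ($m{\left(a \right)} = 4 + 2 \frac{a}{a} = 4 + 2 \cdot 1 = 4 + 2 = 6$)
$p{\left(f \right)} = 16$ ($p{\left(f \right)} = 10 + 6 = 16$)
$\sqrt{p{\left(- O \right)} + q} = \sqrt{16 - 315} = \sqrt{-299} = i \sqrt{299}$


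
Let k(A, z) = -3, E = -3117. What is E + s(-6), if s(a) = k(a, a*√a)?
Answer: -3120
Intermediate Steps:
s(a) = -3
E + s(-6) = -3117 - 3 = -3120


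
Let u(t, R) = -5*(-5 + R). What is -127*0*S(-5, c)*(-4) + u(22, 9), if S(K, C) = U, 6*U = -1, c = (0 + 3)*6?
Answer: -20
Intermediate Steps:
c = 18 (c = 3*6 = 18)
U = -1/6 (U = (1/6)*(-1) = -1/6 ≈ -0.16667)
S(K, C) = -1/6
u(t, R) = 25 - 5*R
-127*0*S(-5, c)*(-4) + u(22, 9) = -127*0*(-1/6)*(-4) + (25 - 5*9) = -0*(-4) + (25 - 45) = -127*0 - 20 = 0 - 20 = -20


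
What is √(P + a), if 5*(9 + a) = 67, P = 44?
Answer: 11*√10/5 ≈ 6.9570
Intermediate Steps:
a = 22/5 (a = -9 + (⅕)*67 = -9 + 67/5 = 22/5 ≈ 4.4000)
√(P + a) = √(44 + 22/5) = √(242/5) = 11*√10/5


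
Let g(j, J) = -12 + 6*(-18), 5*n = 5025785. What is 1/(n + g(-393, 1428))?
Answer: 1/1005037 ≈ 9.9499e-7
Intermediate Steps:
n = 1005157 (n = (1/5)*5025785 = 1005157)
g(j, J) = -120 (g(j, J) = -12 - 108 = -120)
1/(n + g(-393, 1428)) = 1/(1005157 - 120) = 1/1005037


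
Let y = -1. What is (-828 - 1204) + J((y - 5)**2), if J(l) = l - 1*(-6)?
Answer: -1990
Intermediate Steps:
J(l) = 6 + l (J(l) = l + 6 = 6 + l)
(-828 - 1204) + J((y - 5)**2) = (-828 - 1204) + (6 + (-1 - 5)**2) = -2032 + (6 + (-6)**2) = -2032 + (6 + 36) = -2032 + 42 = -1990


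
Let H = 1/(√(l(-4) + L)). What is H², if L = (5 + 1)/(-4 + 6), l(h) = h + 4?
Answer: ⅓ ≈ 0.33333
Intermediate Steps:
l(h) = 4 + h
L = 3 (L = 6/2 = 6*(½) = 3)
H = √3/3 (H = 1/(√((4 - 4) + 3)) = 1/(√(0 + 3)) = 1/(√3) = √3/3 ≈ 0.57735)
H² = (√3/3)² = ⅓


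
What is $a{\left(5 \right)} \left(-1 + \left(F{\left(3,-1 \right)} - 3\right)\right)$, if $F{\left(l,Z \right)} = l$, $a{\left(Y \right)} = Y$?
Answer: $-5$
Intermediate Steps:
$a{\left(5 \right)} \left(-1 + \left(F{\left(3,-1 \right)} - 3\right)\right) = 5 \left(-1 + \left(3 - 3\right)\right) = 5 \left(-1 + 0\right) = 5 \left(-1\right) = -5$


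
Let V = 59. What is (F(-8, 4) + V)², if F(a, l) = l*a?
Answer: 729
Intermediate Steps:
F(a, l) = a*l
(F(-8, 4) + V)² = (-8*4 + 59)² = (-32 + 59)² = 27² = 729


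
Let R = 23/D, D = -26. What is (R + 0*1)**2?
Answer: 529/676 ≈ 0.78254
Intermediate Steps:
R = -23/26 (R = 23/(-26) = 23*(-1/26) = -23/26 ≈ -0.88461)
(R + 0*1)**2 = (-23/26 + 0*1)**2 = (-23/26 + 0)**2 = (-23/26)**2 = 529/676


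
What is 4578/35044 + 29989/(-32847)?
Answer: -450280475/575545134 ≈ -0.78235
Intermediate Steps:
4578/35044 + 29989/(-32847) = 4578*(1/35044) + 29989*(-1/32847) = 2289/17522 - 29989/32847 = -450280475/575545134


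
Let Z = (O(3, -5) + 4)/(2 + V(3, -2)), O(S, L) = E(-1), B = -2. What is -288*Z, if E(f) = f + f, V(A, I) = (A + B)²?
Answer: -192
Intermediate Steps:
V(A, I) = (-2 + A)² (V(A, I) = (A - 2)² = (-2 + A)²)
E(f) = 2*f
O(S, L) = -2 (O(S, L) = 2*(-1) = -2)
Z = ⅔ (Z = (-2 + 4)/(2 + (-2 + 3)²) = 2/(2 + 1²) = 2/(2 + 1) = 2/3 = 2*(⅓) = ⅔ ≈ 0.66667)
-288*Z = -288*⅔ = -192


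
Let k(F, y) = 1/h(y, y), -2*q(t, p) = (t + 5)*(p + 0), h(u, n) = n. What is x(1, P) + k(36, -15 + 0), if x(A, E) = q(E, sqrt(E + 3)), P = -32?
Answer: -1/15 + 27*I*sqrt(29)/2 ≈ -0.066667 + 72.7*I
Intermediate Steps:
q(t, p) = -p*(5 + t)/2 (q(t, p) = -(t + 5)*(p + 0)/2 = -(5 + t)*p/2 = -p*(5 + t)/2)
x(A, E) = -sqrt(3 + E)*(5 + E)/2 (x(A, E) = -sqrt(E + 3)*(5 + E)/2 = -sqrt(3 + E)*(5 + E)/2)
k(F, y) = 1/y
x(1, P) + k(36, -15 + 0) = sqrt(3 - 32)*(-5 - 1*(-32))/2 + 1/(-15 + 0) = sqrt(-29)*(-5 + 32)/2 + 1/(-15) = (1/2)*(I*sqrt(29))*27 - 1/15 = 27*I*sqrt(29)/2 - 1/15 = -1/15 + 27*I*sqrt(29)/2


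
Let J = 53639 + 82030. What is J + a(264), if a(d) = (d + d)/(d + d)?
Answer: 135670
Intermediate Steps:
a(d) = 1 (a(d) = (2*d)/((2*d)) = (2*d)*(1/(2*d)) = 1)
J = 135669
J + a(264) = 135669 + 1 = 135670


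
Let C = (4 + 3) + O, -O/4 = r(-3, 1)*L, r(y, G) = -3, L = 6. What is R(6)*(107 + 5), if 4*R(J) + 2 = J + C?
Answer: 2324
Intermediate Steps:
O = 72 (O = -(-12)*6 = -4*(-18) = 72)
C = 79 (C = (4 + 3) + 72 = 7 + 72 = 79)
R(J) = 77/4 + J/4 (R(J) = -½ + (J + 79)/4 = -½ + (79 + J)/4 = -½ + (79/4 + J/4) = 77/4 + J/4)
R(6)*(107 + 5) = (77/4 + (¼)*6)*(107 + 5) = (77/4 + 3/2)*112 = (83/4)*112 = 2324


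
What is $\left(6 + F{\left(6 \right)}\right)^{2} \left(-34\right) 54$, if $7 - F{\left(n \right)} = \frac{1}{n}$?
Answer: $-302379$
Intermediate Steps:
$F{\left(n \right)} = 7 - \frac{1}{n}$
$\left(6 + F{\left(6 \right)}\right)^{2} \left(-34\right) 54 = \left(6 + \left(7 - \frac{1}{6}\right)\right)^{2} \left(-34\right) 54 = \left(6 + \frac{41}{6}\right)^{2} \left(-34\right) 54 = \left(\frac{77}{6}\right)^{2} \left(-34\right) 54 = \frac{5929}{36} \left(-34\right) 54 = \left(- \frac{100793}{18}\right) 54 = -302379$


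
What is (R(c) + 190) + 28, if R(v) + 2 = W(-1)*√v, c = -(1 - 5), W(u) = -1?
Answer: 214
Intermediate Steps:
c = 4 (c = -1*(-4) = 4)
R(v) = -2 - √v
(R(c) + 190) + 28 = ((-2 - √4) + 190) + 28 = ((-2 - 1*2) + 190) + 28 = ((-2 - 2) + 190) + 28 = (-4 + 190) + 28 = 186 + 28 = 214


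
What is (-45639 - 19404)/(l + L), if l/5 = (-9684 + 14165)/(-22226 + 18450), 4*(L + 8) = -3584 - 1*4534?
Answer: 22327488/701455 ≈ 31.830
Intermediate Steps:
L = -4075/2 (L = -8 + (-3584 - 1*4534)/4 = -8 + (-3584 - 4534)/4 = -8 + (¼)*(-8118) = -8 - 4059/2 = -4075/2 ≈ -2037.5)
l = -22405/3776 (l = 5*((-9684 + 14165)/(-22226 + 18450)) = 5*(4481/(-3776)) = 5*(4481*(-1/3776)) = 5*(-4481/3776) = -22405/3776 ≈ -5.9335)
(-45639 - 19404)/(l + L) = (-45639 - 19404)/(-22405/3776 - 4075/2) = -65043/(-7716005/3776) = -65043*(-3776/7716005) = 22327488/701455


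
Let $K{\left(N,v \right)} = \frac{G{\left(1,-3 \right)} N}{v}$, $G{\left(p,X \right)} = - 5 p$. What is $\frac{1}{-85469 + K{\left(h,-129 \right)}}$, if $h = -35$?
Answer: $- \frac{129}{11025676} \approx -1.17 \cdot 10^{-5}$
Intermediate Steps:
$K{\left(N,v \right)} = - \frac{5 N}{v}$ ($K{\left(N,v \right)} = \frac{\left(-5\right) 1 N}{v} = \frac{\left(-5\right) N}{v} = - \frac{5 N}{v}$)
$\frac{1}{-85469 + K{\left(h,-129 \right)}} = \frac{1}{-85469 - - \frac{175}{-129}} = \frac{1}{-85469 - \left(-175\right) \left(- \frac{1}{129}\right)} = \frac{1}{-85469 - \frac{175}{129}} = \frac{1}{- \frac{11025676}{129}} = - \frac{129}{11025676}$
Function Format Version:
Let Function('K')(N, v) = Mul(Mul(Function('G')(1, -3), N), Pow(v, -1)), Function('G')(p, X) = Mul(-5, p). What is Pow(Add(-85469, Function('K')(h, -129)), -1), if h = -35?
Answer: Rational(-129, 11025676) ≈ -1.1700e-5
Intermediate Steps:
Function('K')(N, v) = Mul(-5, N, Pow(v, -1)) (Function('K')(N, v) = Mul(Mul(Mul(-5, 1), N), Pow(v, -1)) = Mul(Mul(-5, N), Pow(v, -1)) = Mul(-5, N, Pow(v, -1)))
Pow(Add(-85469, Function('K')(h, -129)), -1) = Pow(Add(-85469, Mul(-5, -35, Pow(-129, -1))), -1) = Pow(Add(-85469, Mul(-5, -35, Rational(-1, 129))), -1) = Pow(Add(-85469, Rational(-175, 129)), -1) = Pow(Rational(-11025676, 129), -1) = Rational(-129, 11025676)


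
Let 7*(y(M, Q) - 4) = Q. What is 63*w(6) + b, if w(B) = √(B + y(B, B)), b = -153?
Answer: -153 + 18*√133 ≈ 54.586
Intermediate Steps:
y(M, Q) = 4 + Q/7
w(B) = √(4 + 8*B/7) (w(B) = √(B + (4 + B/7)) = √(4 + 8*B/7))
63*w(6) + b = 63*(2*√(49 + 14*6)/7) - 153 = 63*(2*√(49 + 84)/7) - 153 = 63*(2*√133/7) - 153 = 18*√133 - 153 = -153 + 18*√133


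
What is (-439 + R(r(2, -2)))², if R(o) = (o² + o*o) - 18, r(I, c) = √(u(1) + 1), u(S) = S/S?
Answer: 205209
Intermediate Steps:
u(S) = 1
r(I, c) = √2 (r(I, c) = √(1 + 1) = √2)
R(o) = -18 + 2*o² (R(o) = (o² + o²) - 18 = 2*o² - 18 = -18 + 2*o²)
(-439 + R(r(2, -2)))² = (-439 + (-18 + 2*(√2)²))² = (-439 + (-18 + 2*2))² = (-439 + (-18 + 4))² = (-439 - 14)² = (-453)² = 205209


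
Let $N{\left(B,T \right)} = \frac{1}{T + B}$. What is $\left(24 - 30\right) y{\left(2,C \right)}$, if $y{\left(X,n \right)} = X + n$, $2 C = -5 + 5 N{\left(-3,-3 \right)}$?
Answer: $\frac{11}{2} \approx 5.5$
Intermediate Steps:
$N{\left(B,T \right)} = \frac{1}{B + T}$
$C = - \frac{35}{12}$ ($C = \frac{-5 + \frac{5}{-3 - 3}}{2} = \frac{-5 + \frac{5}{-6}}{2} = \frac{-5 + 5 \left(- \frac{1}{6}\right)}{2} = \frac{-5 - \frac{5}{6}}{2} = \frac{1}{2} \left(- \frac{35}{6}\right) = - \frac{35}{12} \approx -2.9167$)
$\left(24 - 30\right) y{\left(2,C \right)} = \left(24 - 30\right) \left(2 - \frac{35}{12}\right) = \left(-6\right) \left(- \frac{11}{12}\right) = \frac{11}{2}$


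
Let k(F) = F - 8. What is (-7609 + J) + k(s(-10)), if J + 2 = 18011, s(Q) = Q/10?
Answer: 10391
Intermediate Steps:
s(Q) = Q/10 (s(Q) = Q*(⅒) = Q/10)
J = 18009 (J = -2 + 18011 = 18009)
k(F) = -8 + F
(-7609 + J) + k(s(-10)) = (-7609 + 18009) + (-8 + (⅒)*(-10)) = 10400 + (-8 - 1) = 10400 - 9 = 10391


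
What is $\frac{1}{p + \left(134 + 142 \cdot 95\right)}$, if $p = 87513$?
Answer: $\frac{1}{101137} \approx 9.8876 \cdot 10^{-6}$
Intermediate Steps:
$\frac{1}{p + \left(134 + 142 \cdot 95\right)} = \frac{1}{87513 + \left(134 + 142 \cdot 95\right)} = \frac{1}{87513 + \left(134 + 13490\right)} = \frac{1}{87513 + 13624} = \frac{1}{101137}$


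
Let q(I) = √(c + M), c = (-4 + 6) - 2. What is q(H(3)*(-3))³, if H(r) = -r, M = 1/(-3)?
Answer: -I*√3/9 ≈ -0.19245*I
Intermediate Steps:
M = -⅓ ≈ -0.33333
c = 0 (c = 2 - 2 = 0)
q(I) = I*√3/3 (q(I) = √(0 - ⅓) = √(-⅓) = I*√3/3)
q(H(3)*(-3))³ = (I*√3/3)³ = -I*√3/9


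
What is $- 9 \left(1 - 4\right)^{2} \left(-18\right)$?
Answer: $1458$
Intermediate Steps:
$- 9 \left(1 - 4\right)^{2} \left(-18\right) = - 9 \left(-3\right)^{2} \left(-18\right) = \left(-9\right) 9 \left(-18\right) = \left(-81\right) \left(-18\right) = 1458$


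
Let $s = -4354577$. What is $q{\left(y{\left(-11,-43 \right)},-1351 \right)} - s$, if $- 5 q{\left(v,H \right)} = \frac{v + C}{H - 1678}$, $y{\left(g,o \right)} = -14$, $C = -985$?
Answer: $\frac{65950067666}{15145} \approx 4.3546 \cdot 10^{6}$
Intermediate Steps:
$q{\left(v,H \right)} = - \frac{-985 + v}{5 \left(-1678 + H\right)}$ ($q{\left(v,H \right)} = - \frac{\left(v - 985\right) \frac{1}{H - 1678}}{5} = - \frac{\left(-985 + v\right) \frac{1}{-1678 + H}}{5} = - \frac{\frac{1}{-1678 + H} \left(-985 + v\right)}{5} = - \frac{-985 + v}{5 \left(-1678 + H\right)}$)
$q{\left(y{\left(-11,-43 \right)},-1351 \right)} - s = \frac{985 - -14}{5 \left(-1678 - 1351\right)} - -4354577 = \frac{985 + 14}{5 \left(-3029\right)} + 4354577 = \frac{1}{5} \left(- \frac{1}{3029}\right) 999 + 4354577 = - \frac{999}{15145} + 4354577 = \frac{65950067666}{15145}$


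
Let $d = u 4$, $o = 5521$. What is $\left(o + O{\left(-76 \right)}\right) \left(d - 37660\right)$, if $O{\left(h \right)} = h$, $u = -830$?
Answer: $-223136100$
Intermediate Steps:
$d = -3320$ ($d = \left(-830\right) 4 = -3320$)
$\left(o + O{\left(-76 \right)}\right) \left(d - 37660\right) = \left(5521 - 76\right) \left(-3320 - 37660\right) = 5445 \left(-40980\right) = -223136100$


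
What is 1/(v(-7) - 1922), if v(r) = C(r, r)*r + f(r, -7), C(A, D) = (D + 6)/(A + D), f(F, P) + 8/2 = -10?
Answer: -2/3873 ≈ -0.00051640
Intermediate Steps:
f(F, P) = -14 (f(F, P) = -4 - 10 = -14)
C(A, D) = (6 + D)/(A + D)
v(r) = -11 + r/2 (v(r) = ((6 + r)/(r + r))*r - 14 = ((6 + r)/((2*r)))*r - 14 = ((1/(2*r))*(6 + r))*r - 14 = ((6 + r)/(2*r))*r - 14 = (3 + r/2) - 14 = -11 + r/2)
1/(v(-7) - 1922) = 1/((-11 + (½)*(-7)) - 1922) = 1/((-11 - 7/2) - 1922) = 1/(-29/2 - 1922) = 1/(-3873/2) = -2/3873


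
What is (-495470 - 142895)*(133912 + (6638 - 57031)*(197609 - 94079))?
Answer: 3330384279646970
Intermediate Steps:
(-495470 - 142895)*(133912 + (6638 - 57031)*(197609 - 94079)) = -638365*(133912 - 50393*103530) = -638365*(133912 - 5217187290) = -638365*(-5217053378) = 3330384279646970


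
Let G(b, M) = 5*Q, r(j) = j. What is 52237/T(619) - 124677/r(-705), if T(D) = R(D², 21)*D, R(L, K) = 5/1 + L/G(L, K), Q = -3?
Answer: 9854711259381/55725604990 ≈ 176.84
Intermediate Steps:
G(b, M) = -15 (G(b, M) = 5*(-3) = -15)
R(L, K) = 5 - L/15 (R(L, K) = 5/1 + L/(-15) = 5*1 + L*(-1/15) = 5 - L/15)
T(D) = D*(5 - D²/15) (T(D) = (5 - D²/15)*D = D*(5 - D²/15))
52237/T(619) - 124677/r(-705) = 52237/(((1/15)*619*(75 - 1*619²))) - 124677/(-705) = 52237/(((1/15)*619*(75 - 1*383161))) - 124677*(-1/705) = 52237/(((1/15)*619*(75 - 383161))) + 41559/235 = 52237/(((1/15)*619*(-383086))) + 41559/235 = 52237/(-237130234/15) + 41559/235 = 52237*(-15/237130234) + 41559/235 = -783555/237130234 + 41559/235 = 9854711259381/55725604990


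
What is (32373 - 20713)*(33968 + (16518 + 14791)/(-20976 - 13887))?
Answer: 13807714574500/34863 ≈ 3.9606e+8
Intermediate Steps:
(32373 - 20713)*(33968 + (16518 + 14791)/(-20976 - 13887)) = 11660*(33968 + 31309/(-34863)) = 11660*(33968 + 31309*(-1/34863)) = 11660*(33968 - 31309/34863) = 11660*(1184195075/34863) = 13807714574500/34863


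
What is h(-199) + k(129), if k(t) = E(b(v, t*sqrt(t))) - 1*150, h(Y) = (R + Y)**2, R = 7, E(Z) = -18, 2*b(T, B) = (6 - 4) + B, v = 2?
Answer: 36696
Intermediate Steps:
b(T, B) = 1 + B/2 (b(T, B) = ((6 - 4) + B)/2 = (2 + B)/2 = 1 + B/2)
h(Y) = (7 + Y)**2
k(t) = -168 (k(t) = -18 - 1*150 = -18 - 150 = -168)
h(-199) + k(129) = (7 - 199)**2 - 168 = (-192)**2 - 168 = 36864 - 168 = 36696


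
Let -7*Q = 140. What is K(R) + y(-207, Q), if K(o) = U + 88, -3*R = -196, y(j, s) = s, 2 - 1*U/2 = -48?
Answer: 168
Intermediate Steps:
Q = -20 (Q = -1/7*140 = -20)
U = 100 (U = 4 - 2*(-48) = 4 + 96 = 100)
R = 196/3 (R = -1/3*(-196) = 196/3 ≈ 65.333)
K(o) = 188 (K(o) = 100 + 88 = 188)
K(R) + y(-207, Q) = 188 - 20 = 168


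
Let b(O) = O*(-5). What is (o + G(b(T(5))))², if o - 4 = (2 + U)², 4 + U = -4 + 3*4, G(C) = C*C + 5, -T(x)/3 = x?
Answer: 32148900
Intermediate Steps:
T(x) = -3*x
b(O) = -5*O
G(C) = 5 + C² (G(C) = C² + 5 = 5 + C²)
U = 4 (U = -4 + (-4 + 3*4) = -4 + (-4 + 12) = -4 + 8 = 4)
o = 40 (o = 4 + (2 + 4)² = 4 + 6² = 4 + 36 = 40)
(o + G(b(T(5))))² = (40 + (5 + (-(-15)*5)²))² = (40 + (5 + (-5*(-15))²))² = (40 + (5 + 75²))² = (40 + (5 + 5625))² = (40 + 5630)² = 5670² = 32148900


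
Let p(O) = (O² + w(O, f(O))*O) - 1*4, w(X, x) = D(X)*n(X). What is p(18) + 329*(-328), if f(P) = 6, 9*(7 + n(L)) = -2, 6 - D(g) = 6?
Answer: -107592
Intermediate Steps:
D(g) = 0 (D(g) = 6 - 1*6 = 6 - 6 = 0)
n(L) = -65/9 (n(L) = -7 + (⅑)*(-2) = -7 - 2/9 = -65/9)
w(X, x) = 0 (w(X, x) = 0*(-65/9) = 0)
p(O) = -4 + O² (p(O) = (O² + 0*O) - 1*4 = (O² + 0) - 4 = O² - 4 = -4 + O²)
p(18) + 329*(-328) = (-4 + 18²) + 329*(-328) = (-4 + 324) - 107912 = 320 - 107912 = -107592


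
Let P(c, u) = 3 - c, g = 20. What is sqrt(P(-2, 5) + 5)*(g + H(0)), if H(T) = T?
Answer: 20*sqrt(10) ≈ 63.246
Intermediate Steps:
sqrt(P(-2, 5) + 5)*(g + H(0)) = sqrt((3 - 1*(-2)) + 5)*(20 + 0) = sqrt((3 + 2) + 5)*20 = sqrt(5 + 5)*20 = sqrt(10)*20 = 20*sqrt(10)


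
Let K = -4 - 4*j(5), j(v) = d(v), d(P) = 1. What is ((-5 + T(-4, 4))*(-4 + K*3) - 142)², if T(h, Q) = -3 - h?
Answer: 900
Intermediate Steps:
j(v) = 1
K = -8 (K = -4 - 4*1 = -4 - 4 = -8)
((-5 + T(-4, 4))*(-4 + K*3) - 142)² = ((-5 + (-3 - 1*(-4)))*(-4 - 8*3) - 142)² = ((-5 + (-3 + 4))*(-4 - 24) - 142)² = ((-5 + 1)*(-28) - 142)² = (-4*(-28) - 142)² = (112 - 142)² = (-30)² = 900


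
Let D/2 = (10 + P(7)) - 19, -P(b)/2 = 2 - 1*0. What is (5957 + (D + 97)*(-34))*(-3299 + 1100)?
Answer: -7791057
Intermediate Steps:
P(b) = -4 (P(b) = -2*(2 - 1*0) = -2*(2 + 0) = -2*2 = -4)
D = -26 (D = 2*((10 - 4) - 19) = 2*(6 - 19) = 2*(-13) = -26)
(5957 + (D + 97)*(-34))*(-3299 + 1100) = (5957 + (-26 + 97)*(-34))*(-3299 + 1100) = (5957 + 71*(-34))*(-2199) = (5957 - 2414)*(-2199) = 3543*(-2199) = -7791057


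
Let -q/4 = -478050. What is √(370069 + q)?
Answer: √2282269 ≈ 1510.7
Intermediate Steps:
q = 1912200 (q = -4*(-478050) = 1912200)
√(370069 + q) = √(370069 + 1912200) = √2282269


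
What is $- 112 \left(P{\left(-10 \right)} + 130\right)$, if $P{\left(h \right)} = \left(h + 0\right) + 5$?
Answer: $-14000$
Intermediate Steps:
$P{\left(h \right)} = 5 + h$ ($P{\left(h \right)} = h + 5 = 5 + h$)
$- 112 \left(P{\left(-10 \right)} + 130\right) = - 112 \left(\left(5 - 10\right) + 130\right) = - 112 \left(-5 + 130\right) = \left(-112\right) 125 = -14000$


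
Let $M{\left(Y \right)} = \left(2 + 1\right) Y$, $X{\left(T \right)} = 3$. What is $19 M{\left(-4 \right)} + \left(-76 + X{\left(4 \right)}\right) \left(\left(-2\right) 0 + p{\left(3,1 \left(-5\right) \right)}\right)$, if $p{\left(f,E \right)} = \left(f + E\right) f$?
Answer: $210$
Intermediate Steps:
$p{\left(f,E \right)} = f \left(E + f\right)$ ($p{\left(f,E \right)} = \left(E + f\right) f = f \left(E + f\right)$)
$M{\left(Y \right)} = 3 Y$
$19 M{\left(-4 \right)} + \left(-76 + X{\left(4 \right)}\right) \left(\left(-2\right) 0 + p{\left(3,1 \left(-5\right) \right)}\right) = 19 \cdot 3 \left(-4\right) + \left(-76 + 3\right) \left(\left(-2\right) 0 + 3 \left(1 \left(-5\right) + 3\right)\right) = 19 \left(-12\right) - 73 \left(0 + 3 \left(-5 + 3\right)\right) = -228 - 73 \left(0 + 3 \left(-2\right)\right) = -228 - 73 \left(0 - 6\right) = -228 - -438 = -228 + 438 = 210$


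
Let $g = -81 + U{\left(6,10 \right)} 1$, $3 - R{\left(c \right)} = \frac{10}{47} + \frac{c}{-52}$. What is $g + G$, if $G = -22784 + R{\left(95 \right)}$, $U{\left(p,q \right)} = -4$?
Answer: $- \frac{55880559}{2444} \approx -22864.0$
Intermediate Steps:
$R{\left(c \right)} = \frac{131}{47} + \frac{c}{52}$ ($R{\left(c \right)} = 3 - \left(\frac{10}{47} + \frac{c}{-52}\right) = 3 - \left(10 \cdot \frac{1}{47} + c \left(- \frac{1}{52}\right)\right) = 3 - \left(\frac{10}{47} - \frac{c}{52}\right) = 3 + \left(- \frac{10}{47} + \frac{c}{52}\right) = \frac{131}{47} + \frac{c}{52}$)
$G = - \frac{55672819}{2444}$ ($G = -22784 + \left(\frac{131}{47} + \frac{1}{52} \cdot 95\right) = -22784 + \left(\frac{131}{47} + \frac{95}{52}\right) = -22784 + \frac{11277}{2444} = - \frac{55672819}{2444} \approx -22779.0$)
$g = -85$ ($g = -81 - 4 = -85$)
$g + G = -85 - \frac{55672819}{2444} = - \frac{55880559}{2444}$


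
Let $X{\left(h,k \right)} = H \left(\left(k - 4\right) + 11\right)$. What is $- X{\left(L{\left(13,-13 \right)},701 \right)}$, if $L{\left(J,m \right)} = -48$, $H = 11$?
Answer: $-7788$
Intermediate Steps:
$X{\left(h,k \right)} = 77 + 11 k$ ($X{\left(h,k \right)} = 11 \left(\left(k - 4\right) + 11\right) = 11 \left(\left(-4 + k\right) + 11\right) = 11 \left(7 + k\right) = 77 + 11 k$)
$- X{\left(L{\left(13,-13 \right)},701 \right)} = - (77 + 11 \cdot 701) = - (77 + 7711) = \left(-1\right) 7788 = -7788$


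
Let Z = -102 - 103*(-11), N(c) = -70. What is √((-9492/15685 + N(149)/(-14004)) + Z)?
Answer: 11*√11412772478425130/36608790 ≈ 32.100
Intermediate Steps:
Z = 1031 (Z = -102 + 1133 = 1031)
√((-9492/15685 + N(149)/(-14004)) + Z) = √((-9492/15685 - 70/(-14004)) + 1031) = √((-9492*1/15685 - 70*(-1/14004)) + 1031) = √((-9492/15685 + 35/7002) + 1031) = √(-65914009/109826370 + 1031) = √(113165073461/109826370) = 11*√11412772478425130/36608790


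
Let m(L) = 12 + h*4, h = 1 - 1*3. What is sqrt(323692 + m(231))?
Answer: 4*sqrt(20231) ≈ 568.94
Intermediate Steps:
h = -2 (h = 1 - 3 = -2)
m(L) = 4 (m(L) = 12 - 2*4 = 12 - 8 = 4)
sqrt(323692 + m(231)) = sqrt(323692 + 4) = sqrt(323696) = 4*sqrt(20231)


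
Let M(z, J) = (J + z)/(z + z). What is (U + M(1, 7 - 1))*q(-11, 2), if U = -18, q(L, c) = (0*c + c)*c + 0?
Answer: -58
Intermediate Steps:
M(z, J) = (J + z)/(2*z) (M(z, J) = (J + z)/((2*z)) = (J + z)*(1/(2*z)) = (J + z)/(2*z))
q(L, c) = c**2 (q(L, c) = (0 + c)*c + 0 = c*c + 0 = c**2 + 0 = c**2)
(U + M(1, 7 - 1))*q(-11, 2) = (-18 + (1/2)*((7 - 1) + 1)/1)*2**2 = (-18 + (1/2)*1*(6 + 1))*4 = (-18 + (1/2)*1*7)*4 = (-18 + 7/2)*4 = -29/2*4 = -58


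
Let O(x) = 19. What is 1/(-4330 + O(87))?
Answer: -1/4311 ≈ -0.00023196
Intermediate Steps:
1/(-4330 + O(87)) = 1/(-4330 + 19) = 1/(-4311) = -1/4311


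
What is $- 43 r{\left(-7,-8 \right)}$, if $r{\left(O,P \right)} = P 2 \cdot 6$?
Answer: $4128$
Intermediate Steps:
$r{\left(O,P \right)} = 12 P$ ($r{\left(O,P \right)} = 2 P 6 = 12 P$)
$- 43 r{\left(-7,-8 \right)} = - 43 \cdot 12 \left(-8\right) = \left(-43\right) \left(-96\right) = 4128$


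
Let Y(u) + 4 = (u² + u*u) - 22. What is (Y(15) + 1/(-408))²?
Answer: 29925886081/166464 ≈ 1.7977e+5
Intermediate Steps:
Y(u) = -26 + 2*u² (Y(u) = -4 + ((u² + u*u) - 22) = -4 + ((u² + u²) - 22) = -4 + (2*u² - 22) = -4 + (-22 + 2*u²) = -26 + 2*u²)
(Y(15) + 1/(-408))² = ((-26 + 2*15²) + 1/(-408))² = ((-26 + 2*225) - 1/408)² = ((-26 + 450) - 1/408)² = (424 - 1/408)² = (172991/408)² = 29925886081/166464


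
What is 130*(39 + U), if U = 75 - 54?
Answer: 7800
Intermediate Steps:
U = 21
130*(39 + U) = 130*(39 + 21) = 130*60 = 7800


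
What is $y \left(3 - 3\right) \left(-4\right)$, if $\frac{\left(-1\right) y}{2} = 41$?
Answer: $0$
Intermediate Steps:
$y = -82$ ($y = \left(-2\right) 41 = -82$)
$y \left(3 - 3\right) \left(-4\right) = - 82 \left(3 - 3\right) \left(-4\right) = \left(-82\right) 0 \left(-4\right) = 0 \left(-4\right) = 0$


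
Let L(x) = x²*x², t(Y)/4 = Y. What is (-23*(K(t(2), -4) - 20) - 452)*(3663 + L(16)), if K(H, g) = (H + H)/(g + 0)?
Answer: 6919900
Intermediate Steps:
t(Y) = 4*Y
K(H, g) = 2*H/g (K(H, g) = (2*H)/g = 2*H/g)
L(x) = x⁴
(-23*(K(t(2), -4) - 20) - 452)*(3663 + L(16)) = (-23*(2*(4*2)/(-4) - 20) - 452)*(3663 + 16⁴) = (-23*(2*8*(-¼) - 20) - 452)*(3663 + 65536) = (-23*(-4 - 20) - 452)*69199 = (-23*(-24) - 452)*69199 = (552 - 452)*69199 = 100*69199 = 6919900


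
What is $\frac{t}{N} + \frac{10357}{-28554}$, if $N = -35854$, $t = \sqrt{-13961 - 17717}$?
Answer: $- \frac{10357}{28554} - \frac{i \sqrt{31678}}{35854} \approx -0.36272 - 0.0049641 i$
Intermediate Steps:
$t = i \sqrt{31678}$ ($t = \sqrt{-31678} = i \sqrt{31678} \approx 177.98 i$)
$\frac{t}{N} + \frac{10357}{-28554} = \frac{i \sqrt{31678}}{-35854} + \frac{10357}{-28554} = i \sqrt{31678} \left(- \frac{1}{35854}\right) + 10357 \left(- \frac{1}{28554}\right) = - \frac{i \sqrt{31678}}{35854} - \frac{10357}{28554} = - \frac{10357}{28554} - \frac{i \sqrt{31678}}{35854}$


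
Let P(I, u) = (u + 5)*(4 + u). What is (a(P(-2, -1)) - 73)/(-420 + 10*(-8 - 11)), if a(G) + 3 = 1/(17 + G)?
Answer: 2203/17690 ≈ 0.12453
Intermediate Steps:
P(I, u) = (4 + u)*(5 + u) (P(I, u) = (5 + u)*(4 + u) = (4 + u)*(5 + u))
a(G) = -3 + 1/(17 + G)
(a(P(-2, -1)) - 73)/(-420 + 10*(-8 - 11)) = ((-50 - 3*(20 + (-1)² + 9*(-1)))/(17 + (20 + (-1)² + 9*(-1))) - 73)/(-420 + 10*(-8 - 11)) = ((-50 - 3*(20 + 1 - 9))/(17 + (20 + 1 - 9)) - 73)/(-420 + 10*(-19)) = ((-50 - 3*12)/(17 + 12) - 73)/(-420 - 190) = ((-50 - 36)/29 - 73)/(-610) = ((1/29)*(-86) - 73)*(-1/610) = (-86/29 - 73)*(-1/610) = -2203/29*(-1/610) = 2203/17690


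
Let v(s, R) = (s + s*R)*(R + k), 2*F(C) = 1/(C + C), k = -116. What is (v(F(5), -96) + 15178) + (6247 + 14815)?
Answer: 37247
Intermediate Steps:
F(C) = 1/(4*C) (F(C) = 1/(2*(C + C)) = 1/(2*((2*C))) = (1/(2*C))/2 = 1/(4*C))
v(s, R) = (-116 + R)*(s + R*s) (v(s, R) = (s + s*R)*(R - 116) = (s + R*s)*(-116 + R) = (-116 + R)*(s + R*s))
(v(F(5), -96) + 15178) + (6247 + 14815) = (((¼)/5)*(-116 + (-96)² - 115*(-96)) + 15178) + (6247 + 14815) = (((¼)*(⅕))*(-116 + 9216 + 11040) + 15178) + 21062 = ((1/20)*20140 + 15178) + 21062 = (1007 + 15178) + 21062 = 16185 + 21062 = 37247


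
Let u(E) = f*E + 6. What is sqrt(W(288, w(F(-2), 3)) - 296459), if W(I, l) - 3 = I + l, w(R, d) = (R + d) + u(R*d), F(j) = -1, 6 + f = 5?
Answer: I*sqrt(296157) ≈ 544.2*I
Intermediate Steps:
f = -1 (f = -6 + 5 = -1)
u(E) = 6 - E (u(E) = -E + 6 = 6 - E)
w(R, d) = 6 + R + d - R*d (w(R, d) = (R + d) + (6 - R*d) = 6 + R + d - R*d)
W(I, l) = 3 + I + l (W(I, l) = 3 + (I + l) = 3 + I + l)
sqrt(W(288, w(F(-2), 3)) - 296459) = sqrt((3 + 288 + (6 - 1 + 3 - 1*(-1)*3)) - 296459) = sqrt((3 + 288 + (6 - 1 + 3 + 3)) - 296459) = sqrt((3 + 288 + 11) - 296459) = sqrt(302 - 296459) = sqrt(-296157) = I*sqrt(296157)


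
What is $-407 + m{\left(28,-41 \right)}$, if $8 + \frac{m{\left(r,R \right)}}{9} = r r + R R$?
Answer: $21706$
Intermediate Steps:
$m{\left(r,R \right)} = -72 + 9 R^{2} + 9 r^{2}$ ($m{\left(r,R \right)} = -72 + 9 \left(r r + R R\right) = -72 + 9 \left(r^{2} + R^{2}\right) = -72 + 9 \left(R^{2} + r^{2}\right) = -72 + \left(9 R^{2} + 9 r^{2}\right) = -72 + 9 R^{2} + 9 r^{2}$)
$-407 + m{\left(28,-41 \right)} = -407 + \left(-72 + 9 \left(-41\right)^{2} + 9 \cdot 28^{2}\right) = -407 + \left(-72 + 9 \cdot 1681 + 9 \cdot 784\right) = -407 + \left(-72 + 15129 + 7056\right) = -407 + 22113 = 21706$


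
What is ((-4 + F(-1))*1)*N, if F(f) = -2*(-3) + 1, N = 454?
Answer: 1362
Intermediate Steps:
F(f) = 7 (F(f) = 6 + 1 = 7)
((-4 + F(-1))*1)*N = ((-4 + 7)*1)*454 = (3*1)*454 = 3*454 = 1362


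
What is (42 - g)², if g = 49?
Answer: 49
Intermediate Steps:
(42 - g)² = (42 - 1*49)² = (42 - 49)² = (-7)² = 49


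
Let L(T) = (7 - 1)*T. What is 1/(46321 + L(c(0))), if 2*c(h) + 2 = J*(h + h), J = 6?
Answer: 1/46315 ≈ 2.1591e-5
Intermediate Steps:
c(h) = -1 + 6*h (c(h) = -1 + (6*(h + h))/2 = -1 + (6*(2*h))/2 = -1 + (12*h)/2 = -1 + 6*h)
L(T) = 6*T
1/(46321 + L(c(0))) = 1/(46321 + 6*(-1 + 6*0)) = 1/(46321 + 6*(-1 + 0)) = 1/(46321 + 6*(-1)) = 1/(46321 - 6) = 1/46315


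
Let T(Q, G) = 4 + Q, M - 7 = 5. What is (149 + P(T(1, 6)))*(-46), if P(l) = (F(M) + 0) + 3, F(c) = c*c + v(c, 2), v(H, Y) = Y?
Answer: -13708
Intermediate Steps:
M = 12 (M = 7 + 5 = 12)
F(c) = 2 + c² (F(c) = c*c + 2 = c² + 2 = 2 + c²)
P(l) = 149 (P(l) = ((2 + 12²) + 0) + 3 = ((2 + 144) + 0) + 3 = (146 + 0) + 3 = 146 + 3 = 149)
(149 + P(T(1, 6)))*(-46) = (149 + 149)*(-46) = 298*(-46) = -13708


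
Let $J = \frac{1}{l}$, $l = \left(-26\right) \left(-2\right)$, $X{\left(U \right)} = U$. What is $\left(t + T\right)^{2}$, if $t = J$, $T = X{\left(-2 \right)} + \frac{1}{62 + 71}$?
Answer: $\frac{186240609}{47831056} \approx 3.8937$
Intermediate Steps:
$l = 52$
$T = - \frac{265}{133}$ ($T = -2 + \frac{1}{62 + 71} = -2 + \frac{1}{133} = - \frac{265}{133} \approx -1.9925$)
$J = \frac{1}{52} \approx 0.019231$
$t = \frac{1}{52} \approx 0.019231$
$\left(t + T\right)^{2} = \left(\frac{1}{52} - \frac{265}{133}\right)^{2} = \left(- \frac{13647}{6916}\right)^{2} = \frac{186240609}{47831056}$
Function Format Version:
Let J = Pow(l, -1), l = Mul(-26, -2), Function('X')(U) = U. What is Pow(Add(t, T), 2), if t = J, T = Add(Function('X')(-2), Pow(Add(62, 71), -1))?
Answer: Rational(186240609, 47831056) ≈ 3.8937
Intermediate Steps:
l = 52
T = Rational(-265, 133) (T = Add(-2, Pow(Add(62, 71), -1)) = Add(-2, Pow(133, -1)) = Add(-2, Rational(1, 133)) = Rational(-265, 133) ≈ -1.9925)
J = Rational(1, 52) (J = Pow(52, -1) = Rational(1, 52) ≈ 0.019231)
t = Rational(1, 52) ≈ 0.019231
Pow(Add(t, T), 2) = Pow(Add(Rational(1, 52), Rational(-265, 133)), 2) = Pow(Rational(-13647, 6916), 2) = Rational(186240609, 47831056)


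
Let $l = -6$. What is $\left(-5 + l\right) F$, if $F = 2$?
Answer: $-22$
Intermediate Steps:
$\left(-5 + l\right) F = \left(-5 - 6\right) 2 = \left(-11\right) 2 = -22$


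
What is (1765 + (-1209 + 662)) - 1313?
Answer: -95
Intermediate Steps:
(1765 + (-1209 + 662)) - 1313 = (1765 - 547) - 1313 = 1218 - 1313 = -95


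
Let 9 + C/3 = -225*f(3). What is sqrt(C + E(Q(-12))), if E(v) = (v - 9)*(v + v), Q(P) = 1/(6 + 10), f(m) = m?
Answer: I*sqrt(525598)/16 ≈ 45.311*I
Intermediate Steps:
C = -2052 (C = -27 + 3*(-225*3) = -27 + 3*(-675) = -27 - 2025 = -2052)
Q(P) = 1/16
E(v) = 2*v*(-9 + v) (E(v) = (-9 + v)*(2*v) = 2*v*(-9 + v))
sqrt(C + E(Q(-12))) = sqrt(-2052 + 2*(1/16)*(-9 + 1/16)) = sqrt(-2052 + 2*(1/16)*(-143/16)) = sqrt(-2052 - 143/128) = sqrt(-262799/128) = I*sqrt(525598)/16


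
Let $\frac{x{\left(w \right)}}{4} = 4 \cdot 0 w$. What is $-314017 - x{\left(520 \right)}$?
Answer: $-314017$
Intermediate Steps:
$x{\left(w \right)} = 0$ ($x{\left(w \right)} = 4 \cdot 4 \cdot 0 w = 4 \cdot 0 w = 4 \cdot 0 = 0$)
$-314017 - x{\left(520 \right)} = -314017 - 0 = -314017 + 0 = -314017$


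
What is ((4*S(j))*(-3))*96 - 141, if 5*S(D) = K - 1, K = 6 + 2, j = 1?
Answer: -8769/5 ≈ -1753.8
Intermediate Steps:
K = 8
S(D) = 7/5 (S(D) = (8 - 1)/5 = (1/5)*7 = 7/5)
((4*S(j))*(-3))*96 - 141 = ((4*(7/5))*(-3))*96 - 141 = ((28/5)*(-3))*96 - 141 = -84/5*96 - 141 = -8064/5 - 141 = -8769/5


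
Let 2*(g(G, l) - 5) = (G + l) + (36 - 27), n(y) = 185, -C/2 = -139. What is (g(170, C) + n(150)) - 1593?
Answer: -2349/2 ≈ -1174.5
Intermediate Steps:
C = 278 (C = -2*(-139) = 278)
g(G, l) = 19/2 + G/2 + l/2 (g(G, l) = 5 + ((G + l) + (36 - 27))/2 = 5 + ((G + l) + 9)/2 = 5 + (9 + G + l)/2 = 5 + (9/2 + G/2 + l/2) = 19/2 + G/2 + l/2)
(g(170, C) + n(150)) - 1593 = ((19/2 + (1/2)*170 + (1/2)*278) + 185) - 1593 = ((19/2 + 85 + 139) + 185) - 1593 = (467/2 + 185) - 1593 = 837/2 - 1593 = -2349/2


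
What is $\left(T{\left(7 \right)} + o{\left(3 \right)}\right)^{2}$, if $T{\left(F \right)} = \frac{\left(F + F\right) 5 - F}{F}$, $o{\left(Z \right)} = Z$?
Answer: $144$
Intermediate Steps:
$T{\left(F \right)} = 9$ ($T{\left(F \right)} = \frac{2 F 5 - F}{F} = \frac{10 F - F}{F} = \frac{9 F}{F} = 9$)
$\left(T{\left(7 \right)} + o{\left(3 \right)}\right)^{2} = \left(9 + 3\right)^{2} = 12^{2} = 144$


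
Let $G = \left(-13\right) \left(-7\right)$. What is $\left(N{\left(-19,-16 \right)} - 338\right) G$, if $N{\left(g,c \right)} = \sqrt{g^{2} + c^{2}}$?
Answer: $-30758 + 91 \sqrt{617} \approx -28498.0$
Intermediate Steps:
$N{\left(g,c \right)} = \sqrt{c^{2} + g^{2}}$
$G = 91$
$\left(N{\left(-19,-16 \right)} - 338\right) G = \left(\sqrt{\left(-16\right)^{2} + \left(-19\right)^{2}} - 338\right) 91 = \left(\sqrt{256 + 361} - 338\right) 91 = \left(\sqrt{617} - 338\right) 91 = \left(-338 + \sqrt{617}\right) 91 = -30758 + 91 \sqrt{617}$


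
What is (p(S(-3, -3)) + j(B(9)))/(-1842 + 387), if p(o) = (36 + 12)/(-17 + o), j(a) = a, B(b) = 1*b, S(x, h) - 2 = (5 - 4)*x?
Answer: -19/4365 ≈ -0.0043528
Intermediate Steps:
S(x, h) = 2 + x (S(x, h) = 2 + (5 - 4)*x = 2 + 1*x = 2 + x)
B(b) = b
p(o) = 48/(-17 + o)
(p(S(-3, -3)) + j(B(9)))/(-1842 + 387) = (48/(-17 + (2 - 3)) + 9)/(-1842 + 387) = (48/(-17 - 1) + 9)/(-1455) = (48/(-18) + 9)*(-1/1455) = (48*(-1/18) + 9)*(-1/1455) = (-8/3 + 9)*(-1/1455) = (19/3)*(-1/1455) = -19/4365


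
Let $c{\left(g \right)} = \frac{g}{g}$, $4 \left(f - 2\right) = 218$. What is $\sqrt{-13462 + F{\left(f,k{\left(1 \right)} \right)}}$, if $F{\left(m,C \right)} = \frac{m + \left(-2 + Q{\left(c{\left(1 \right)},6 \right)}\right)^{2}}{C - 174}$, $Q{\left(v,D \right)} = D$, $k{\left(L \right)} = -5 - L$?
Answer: $\frac{i \sqrt{1938586}}{12} \approx 116.03 i$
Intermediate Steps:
$f = \frac{113}{2}$ ($f = 2 + \frac{1}{4} \cdot 218 = 2 + \frac{109}{2} = \frac{113}{2} \approx 56.5$)
$c{\left(g \right)} = 1$
$F{\left(m,C \right)} = \frac{16 + m}{-174 + C}$ ($F{\left(m,C \right)} = \frac{m + \left(-2 + 6\right)^{2}}{C - 174} = \frac{m + 4^{2}}{-174 + C} = \frac{m + 16}{-174 + C} = \frac{16 + m}{-174 + C}$)
$\sqrt{-13462 + F{\left(f,k{\left(1 \right)} \right)}} = \sqrt{-13462 + \frac{16 + \frac{113}{2}}{-174 - 6}} = \sqrt{-13462 + \frac{1}{-174 - 6} \cdot \frac{145}{2}} = \sqrt{-13462 + \frac{1}{-180} \cdot \frac{145}{2}} = \sqrt{-13462 - \frac{29}{72}} = \sqrt{- \frac{969293}{72}} = \frac{i \sqrt{1938586}}{12}$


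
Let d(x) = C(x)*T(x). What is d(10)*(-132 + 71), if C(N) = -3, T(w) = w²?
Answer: 18300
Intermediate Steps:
d(x) = -3*x²
d(10)*(-132 + 71) = (-3*10²)*(-132 + 71) = -3*100*(-61) = -300*(-61) = 18300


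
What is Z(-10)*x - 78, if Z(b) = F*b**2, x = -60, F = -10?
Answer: 59922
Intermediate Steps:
Z(b) = -10*b**2
Z(-10)*x - 78 = -10*(-10)**2*(-60) - 78 = -10*100*(-60) - 78 = -1000*(-60) - 78 = 60000 - 78 = 59922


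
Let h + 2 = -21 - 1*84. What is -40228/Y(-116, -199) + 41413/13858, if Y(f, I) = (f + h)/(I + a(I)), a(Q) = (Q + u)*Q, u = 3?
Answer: 21633006044419/3090334 ≈ 7.0002e+6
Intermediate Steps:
h = -107 (h = -2 + (-21 - 1*84) = -2 + (-21 - 84) = -2 - 105 = -107)
a(Q) = Q*(3 + Q) (a(Q) = (Q + 3)*Q = (3 + Q)*Q = Q*(3 + Q))
Y(f, I) = (-107 + f)/(I + I*(3 + I)) (Y(f, I) = (f - 107)/(I + I*(3 + I)) = (-107 + f)/(I + I*(3 + I)))
-40228/Y(-116, -199) + 41413/13858 = -40228*(-199*(4 - 199)/(-107 - 116)) + 41413/13858 = -40228/((-1/199*(-223)/(-195))) + 41413*(1/13858) = -40228/((-1/199*(-1/195)*(-223))) + 41413/13858 = -40228/(-223/38805) + 41413/13858 = -40228*(-38805/223) + 41413/13858 = 1561047540/223 + 41413/13858 = 21633006044419/3090334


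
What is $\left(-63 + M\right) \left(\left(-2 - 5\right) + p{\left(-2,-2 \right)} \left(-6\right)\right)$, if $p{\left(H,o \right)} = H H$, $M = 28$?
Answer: $1085$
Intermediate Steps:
$p{\left(H,o \right)} = H^{2}$
$\left(-63 + M\right) \left(\left(-2 - 5\right) + p{\left(-2,-2 \right)} \left(-6\right)\right) = \left(-63 + 28\right) \left(\left(-2 - 5\right) + \left(-2\right)^{2} \left(-6\right)\right) = - 35 \left(\left(-2 - 5\right) + 4 \left(-6\right)\right) = - 35 \left(-7 - 24\right) = \left(-35\right) \left(-31\right) = 1085$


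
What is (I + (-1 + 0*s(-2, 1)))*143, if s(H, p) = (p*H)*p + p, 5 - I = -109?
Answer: 16159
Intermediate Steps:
I = 114 (I = 5 - 1*(-109) = 5 + 109 = 114)
s(H, p) = p + H*p**2 (s(H, p) = (H*p)*p + p = H*p**2 + p = p + H*p**2)
(I + (-1 + 0*s(-2, 1)))*143 = (114 + (-1 + 0*(1*(1 - 2*1))))*143 = (114 + (-1 + 0*(1*(1 - 2))))*143 = (114 + (-1 + 0*(1*(-1))))*143 = (114 + (-1 + 0*(-1)))*143 = (114 + (-1 + 0))*143 = (114 - 1)*143 = 113*143 = 16159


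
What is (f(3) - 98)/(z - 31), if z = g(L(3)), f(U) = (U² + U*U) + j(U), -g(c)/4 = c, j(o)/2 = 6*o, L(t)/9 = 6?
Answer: 44/247 ≈ 0.17814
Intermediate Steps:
L(t) = 54 (L(t) = 9*6 = 54)
j(o) = 12*o (j(o) = 2*(6*o) = 12*o)
g(c) = -4*c
f(U) = 2*U² + 12*U (f(U) = (U² + U*U) + 12*U = (U² + U²) + 12*U = 2*U² + 12*U)
z = -216 (z = -4*54 = -216)
(f(3) - 98)/(z - 31) = (2*3*(6 + 3) - 98)/(-216 - 31) = (2*3*9 - 98)/(-247) = (54 - 98)*(-1/247) = -44*(-1/247) = 44/247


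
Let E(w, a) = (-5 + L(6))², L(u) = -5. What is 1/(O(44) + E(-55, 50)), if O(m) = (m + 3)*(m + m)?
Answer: 1/4236 ≈ 0.00023607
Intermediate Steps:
E(w, a) = 100 (E(w, a) = (-5 - 5)² = (-10)² = 100)
O(m) = 2*m*(3 + m) (O(m) = (3 + m)*(2*m) = 2*m*(3 + m))
1/(O(44) + E(-55, 50)) = 1/(2*44*(3 + 44) + 100) = 1/(2*44*47 + 100) = 1/(4136 + 100) = 1/4236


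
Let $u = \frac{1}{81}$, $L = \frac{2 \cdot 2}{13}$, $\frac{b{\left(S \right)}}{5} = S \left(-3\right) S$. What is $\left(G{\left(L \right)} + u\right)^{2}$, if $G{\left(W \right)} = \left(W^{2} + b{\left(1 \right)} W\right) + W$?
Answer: $\frac{3306595009}{187388721} \approx 17.646$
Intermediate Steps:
$b{\left(S \right)} = - 15 S^{2}$ ($b{\left(S \right)} = 5 S \left(-3\right) S = 5 - 3 S S = 5 \left(- 3 S^{2}\right) = - 15 S^{2}$)
$L = \frac{4}{13}$ ($L = 4 \cdot \frac{1}{13} = \frac{4}{13} \approx 0.30769$)
$G{\left(W \right)} = W^{2} - 14 W$ ($G{\left(W \right)} = \left(W^{2} + - 15 \cdot 1^{2} W\right) + W = \left(W^{2} + \left(-15\right) 1 W\right) + W = \left(W^{2} - 15 W\right) + W = W^{2} - 14 W$)
$u = \frac{1}{81} \approx 0.012346$
$\left(G{\left(L \right)} + u\right)^{2} = \left(\frac{4 \left(-14 + \frac{4}{13}\right)}{13} + \frac{1}{81}\right)^{2} = \left(\frac{4}{13} \left(- \frac{178}{13}\right) + \frac{1}{81}\right)^{2} = \left(- \frac{712}{169} + \frac{1}{81}\right)^{2} = \left(- \frac{57503}{13689}\right)^{2} = \frac{3306595009}{187388721}$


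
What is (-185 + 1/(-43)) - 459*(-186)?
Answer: 3663126/43 ≈ 85189.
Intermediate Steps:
(-185 + 1/(-43)) - 459*(-186) = (-185 - 1/43) + 85374 = -7956/43 + 85374 = 3663126/43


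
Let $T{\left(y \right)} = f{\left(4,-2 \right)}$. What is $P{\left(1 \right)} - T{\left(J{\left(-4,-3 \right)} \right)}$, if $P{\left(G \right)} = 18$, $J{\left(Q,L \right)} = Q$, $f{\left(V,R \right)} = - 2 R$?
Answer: $14$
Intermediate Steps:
$T{\left(y \right)} = 4$ ($T{\left(y \right)} = \left(-2\right) \left(-2\right) = 4$)
$P{\left(1 \right)} - T{\left(J{\left(-4,-3 \right)} \right)} = 18 - 4 = 14$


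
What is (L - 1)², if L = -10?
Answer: 121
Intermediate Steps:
(L - 1)² = (-10 - 1)² = (-11)² = 121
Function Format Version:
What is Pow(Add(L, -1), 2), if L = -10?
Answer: 121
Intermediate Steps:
Pow(Add(L, -1), 2) = Pow(Add(-10, -1), 2) = Pow(-11, 2) = 121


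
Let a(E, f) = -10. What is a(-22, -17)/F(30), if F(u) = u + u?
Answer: -⅙ ≈ -0.16667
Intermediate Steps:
F(u) = 2*u
a(-22, -17)/F(30) = -10/(2*30) = -10/60 = -10*1/60 = -⅙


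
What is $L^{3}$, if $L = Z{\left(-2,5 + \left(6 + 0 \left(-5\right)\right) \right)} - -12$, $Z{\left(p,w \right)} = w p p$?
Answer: $175616$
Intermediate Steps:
$Z{\left(p,w \right)} = w p^{2}$ ($Z{\left(p,w \right)} = p w p = w p^{2}$)
$L = 56$ ($L = \left(5 + \left(6 + 0 \left(-5\right)\right)\right) \left(-2\right)^{2} - -12 = \left(5 + \left(6 + 0\right)\right) 4 + 12 = \left(5 + 6\right) 4 + 12 = 11 \cdot 4 + 12 = 44 + 12 = 56$)
$L^{3} = 56^{3} = 175616$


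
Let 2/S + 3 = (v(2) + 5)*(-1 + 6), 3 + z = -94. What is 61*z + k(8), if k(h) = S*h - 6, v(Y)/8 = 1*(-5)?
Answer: -527155/89 ≈ -5923.1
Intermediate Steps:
z = -97 (z = -3 - 94 = -97)
v(Y) = -40 (v(Y) = 8*(1*(-5)) = 8*(-5) = -40)
S = -1/89 (S = 2/(-3 + (-40 + 5)*(-1 + 6)) = 2/(-3 - 35*5) = 2/(-3 - 175) = 2/(-178) = 2*(-1/178) = -1/89 ≈ -0.011236)
k(h) = -6 - h/89 (k(h) = -h/89 - 6 = -6 - h/89)
61*z + k(8) = 61*(-97) + (-6 - 1/89*8) = -5917 + (-6 - 8/89) = -5917 - 542/89 = -527155/89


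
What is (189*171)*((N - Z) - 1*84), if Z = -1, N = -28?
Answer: -3587409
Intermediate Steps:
(189*171)*((N - Z) - 1*84) = (189*171)*((-28 - 1*(-1)) - 1*84) = 32319*((-28 + 1) - 84) = 32319*(-27 - 84) = 32319*(-111) = -3587409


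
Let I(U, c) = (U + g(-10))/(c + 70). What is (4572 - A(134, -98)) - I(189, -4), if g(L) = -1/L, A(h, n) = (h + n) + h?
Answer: 2903429/660 ≈ 4399.1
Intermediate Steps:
A(h, n) = n + 2*h
I(U, c) = (1/10 + U)/(70 + c) (I(U, c) = (U - 1/(-10))/(c + 70) = (U - 1*(-1/10))/(70 + c) = (U + 1/10)/(70 + c) = (1/10 + U)/(70 + c))
(4572 - A(134, -98)) - I(189, -4) = (4572 - (-98 + 2*134)) - (1/10 + 189)/(70 - 4) = (4572 - (-98 + 268)) - 1891/(66*10) = (4572 - 1*170) - 1891/(66*10) = (4572 - 170) - 1*1891/660 = 4402 - 1891/660 = 2903429/660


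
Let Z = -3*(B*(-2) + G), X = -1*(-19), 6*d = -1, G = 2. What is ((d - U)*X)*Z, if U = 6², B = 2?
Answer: -4123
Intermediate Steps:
U = 36
d = -⅙ (d = (⅙)*(-1) = -⅙ ≈ -0.16667)
X = 19
Z = 6 (Z = -3*(2*(-2) + 2) = -3*(-4 + 2) = -3*(-2) = 6)
((d - U)*X)*Z = ((-⅙ - 1*36)*19)*6 = ((-⅙ - 36)*19)*6 = -217/6*19*6 = -4123/6*6 = -4123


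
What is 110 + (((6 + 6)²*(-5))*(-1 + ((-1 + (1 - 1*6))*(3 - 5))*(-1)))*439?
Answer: 4109150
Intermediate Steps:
110 + (((6 + 6)²*(-5))*(-1 + ((-1 + (1 - 1*6))*(3 - 5))*(-1)))*439 = 110 + ((12²*(-5))*(-1 + ((-1 + (1 - 6))*(-2))*(-1)))*439 = 110 + ((144*(-5))*(-1 + ((-1 - 5)*(-2))*(-1)))*439 = 110 - 720*(-1 - 6*(-2)*(-1))*439 = 110 - 720*(-1 + 12*(-1))*439 = 110 - 720*(-1 - 12)*439 = 110 - 720*(-13)*439 = 110 + 9360*439 = 110 + 4109040 = 4109150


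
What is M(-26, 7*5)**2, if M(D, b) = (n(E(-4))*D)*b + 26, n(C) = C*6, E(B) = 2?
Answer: 118679236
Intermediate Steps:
n(C) = 6*C
M(D, b) = 26 + 12*D*b (M(D, b) = ((6*2)*D)*b + 26 = (12*D)*b + 26 = 12*D*b + 26 = 26 + 12*D*b)
M(-26, 7*5)**2 = (26 + 12*(-26)*(7*5))**2 = (26 + 12*(-26)*35)**2 = (26 - 10920)**2 = (-10894)**2 = 118679236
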